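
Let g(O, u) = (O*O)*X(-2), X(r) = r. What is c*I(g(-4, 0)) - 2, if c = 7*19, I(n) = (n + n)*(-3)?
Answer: 25534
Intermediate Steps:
g(O, u) = -2*O² (g(O, u) = (O*O)*(-2) = O²*(-2) = -2*O²)
I(n) = -6*n (I(n) = (2*n)*(-3) = -6*n)
c = 133
c*I(g(-4, 0)) - 2 = 133*(-(-12)*(-4)²) - 2 = 133*(-(-12)*16) - 2 = 133*(-6*(-32)) - 2 = 133*192 - 2 = 25536 - 2 = 25534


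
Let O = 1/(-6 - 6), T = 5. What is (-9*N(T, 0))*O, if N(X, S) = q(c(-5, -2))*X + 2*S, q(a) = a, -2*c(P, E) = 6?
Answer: -45/4 ≈ -11.250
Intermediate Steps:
c(P, E) = -3 (c(P, E) = -½*6 = -3)
N(X, S) = -3*X + 2*S
O = -1/12 (O = 1/(-12) = -1/12 ≈ -0.083333)
(-9*N(T, 0))*O = -9*(-3*5 + 2*0)*(-1/12) = -9*(-15 + 0)*(-1/12) = -9*(-15)*(-1/12) = 135*(-1/12) = -45/4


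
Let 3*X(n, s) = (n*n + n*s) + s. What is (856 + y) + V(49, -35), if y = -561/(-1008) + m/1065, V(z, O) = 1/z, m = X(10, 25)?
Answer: 47687033/55664 ≈ 856.69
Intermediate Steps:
X(n, s) = s/3 + n²/3 + n*s/3 (X(n, s) = ((n*n + n*s) + s)/3 = ((n² + n*s) + s)/3 = (s + n² + n*s)/3 = s/3 + n²/3 + n*s/3)
m = 125 (m = (⅓)*25 + (⅓)*10² + (⅓)*10*25 = 25/3 + (⅓)*100 + 250/3 = 25/3 + 100/3 + 250/3 = 125)
y = 5359/7952 (y = -561/(-1008) + 125/1065 = -561*(-1/1008) + 125*(1/1065) = 187/336 + 25/213 = 5359/7952 ≈ 0.67392)
(856 + y) + V(49, -35) = (856 + 5359/7952) + 1/49 = 6812271/7952 + 1/49 = 47687033/55664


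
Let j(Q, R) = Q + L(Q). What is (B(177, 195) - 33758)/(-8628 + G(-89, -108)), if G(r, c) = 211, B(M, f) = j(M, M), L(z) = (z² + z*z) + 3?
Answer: -29080/8417 ≈ -3.4549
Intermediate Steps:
L(z) = 3 + 2*z² (L(z) = (z² + z²) + 3 = 2*z² + 3 = 3 + 2*z²)
j(Q, R) = 3 + Q + 2*Q² (j(Q, R) = Q + (3 + 2*Q²) = 3 + Q + 2*Q²)
B(M, f) = 3 + M + 2*M²
(B(177, 195) - 33758)/(-8628 + G(-89, -108)) = ((3 + 177 + 2*177²) - 33758)/(-8628 + 211) = ((3 + 177 + 2*31329) - 33758)/(-8417) = ((3 + 177 + 62658) - 33758)*(-1/8417) = (62838 - 33758)*(-1/8417) = 29080*(-1/8417) = -29080/8417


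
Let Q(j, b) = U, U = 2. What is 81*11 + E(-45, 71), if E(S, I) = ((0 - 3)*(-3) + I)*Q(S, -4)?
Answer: 1051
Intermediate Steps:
Q(j, b) = 2
E(S, I) = 18 + 2*I (E(S, I) = ((0 - 3)*(-3) + I)*2 = (-3*(-3) + I)*2 = (9 + I)*2 = 18 + 2*I)
81*11 + E(-45, 71) = 81*11 + (18 + 2*71) = 891 + (18 + 142) = 891 + 160 = 1051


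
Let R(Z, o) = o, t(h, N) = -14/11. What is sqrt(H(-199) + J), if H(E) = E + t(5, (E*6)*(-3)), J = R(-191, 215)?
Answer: 9*sqrt(22)/11 ≈ 3.8376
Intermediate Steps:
t(h, N) = -14/11 (t(h, N) = -14*1/11 = -14/11)
J = 215
H(E) = -14/11 + E (H(E) = E - 14/11 = -14/11 + E)
sqrt(H(-199) + J) = sqrt((-14/11 - 199) + 215) = sqrt(-2203/11 + 215) = sqrt(162/11) = 9*sqrt(22)/11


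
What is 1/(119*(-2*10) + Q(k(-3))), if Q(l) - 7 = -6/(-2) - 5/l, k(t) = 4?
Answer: -4/9485 ≈ -0.00042172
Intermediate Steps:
Q(l) = 10 - 5/l (Q(l) = 7 + (-6/(-2) - 5/l) = 7 + (-6*(-½) - 5/l) = 7 + (3 - 5/l) = 10 - 5/l)
1/(119*(-2*10) + Q(k(-3))) = 1/(119*(-2*10) + (10 - 5/4)) = 1/(119*(-20) + (10 - 5*¼)) = 1/(-2380 + (10 - 5/4)) = 1/(-2380 + 35/4) = 1/(-9485/4) = -4/9485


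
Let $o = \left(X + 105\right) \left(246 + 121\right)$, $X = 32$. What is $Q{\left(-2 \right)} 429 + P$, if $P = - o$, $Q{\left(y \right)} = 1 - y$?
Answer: $-48992$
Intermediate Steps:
$o = 50279$ ($o = \left(32 + 105\right) \left(246 + 121\right) = 137 \cdot 367 = 50279$)
$P = -50279$ ($P = \left(-1\right) 50279 = -50279$)
$Q{\left(-2 \right)} 429 + P = \left(1 - -2\right) 429 - 50279 = \left(1 + 2\right) 429 - 50279 = 3 \cdot 429 - 50279 = 1287 - 50279 = -48992$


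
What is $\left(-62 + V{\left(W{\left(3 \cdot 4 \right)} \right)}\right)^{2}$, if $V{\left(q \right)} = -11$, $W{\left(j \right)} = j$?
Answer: $5329$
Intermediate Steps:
$\left(-62 + V{\left(W{\left(3 \cdot 4 \right)} \right)}\right)^{2} = \left(-62 - 11\right)^{2} = \left(-73\right)^{2} = 5329$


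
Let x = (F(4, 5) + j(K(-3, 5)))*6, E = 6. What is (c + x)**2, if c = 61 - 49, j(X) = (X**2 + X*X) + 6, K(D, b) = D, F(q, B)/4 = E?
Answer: 90000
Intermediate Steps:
F(q, B) = 24 (F(q, B) = 4*6 = 24)
j(X) = 6 + 2*X**2 (j(X) = (X**2 + X**2) + 6 = 2*X**2 + 6 = 6 + 2*X**2)
c = 12
x = 288 (x = (24 + (6 + 2*(-3)**2))*6 = (24 + (6 + 2*9))*6 = (24 + (6 + 18))*6 = (24 + 24)*6 = 48*6 = 288)
(c + x)**2 = (12 + 288)**2 = 300**2 = 90000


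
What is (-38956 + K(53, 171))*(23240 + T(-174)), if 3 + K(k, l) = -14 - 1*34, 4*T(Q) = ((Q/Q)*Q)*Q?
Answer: -1201766663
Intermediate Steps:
T(Q) = Q²/4 (T(Q) = (((Q/Q)*Q)*Q)/4 = ((1*Q)*Q)/4 = (Q*Q)/4 = Q²/4)
K(k, l) = -51 (K(k, l) = -3 + (-14 - 1*34) = -3 + (-14 - 34) = -3 - 48 = -51)
(-38956 + K(53, 171))*(23240 + T(-174)) = (-38956 - 51)*(23240 + (¼)*(-174)²) = -39007*(23240 + (¼)*30276) = -39007*(23240 + 7569) = -39007*30809 = -1201766663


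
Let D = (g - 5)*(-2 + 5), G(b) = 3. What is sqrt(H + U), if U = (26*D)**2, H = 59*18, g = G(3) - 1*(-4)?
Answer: 3*sqrt(2822) ≈ 159.37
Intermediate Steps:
g = 7 (g = 3 - 1*(-4) = 3 + 4 = 7)
H = 1062
D = 6 (D = (7 - 5)*(-2 + 5) = 2*3 = 6)
U = 24336 (U = (26*6)**2 = 156**2 = 24336)
sqrt(H + U) = sqrt(1062 + 24336) = sqrt(25398) = 3*sqrt(2822)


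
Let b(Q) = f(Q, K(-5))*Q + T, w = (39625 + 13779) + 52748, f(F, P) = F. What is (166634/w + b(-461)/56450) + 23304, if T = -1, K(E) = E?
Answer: 6983803417697/299614020 ≈ 23309.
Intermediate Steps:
w = 106152 (w = 53404 + 52748 = 106152)
b(Q) = -1 + Q**2 (b(Q) = Q*Q - 1 = Q**2 - 1 = -1 + Q**2)
(166634/w + b(-461)/56450) + 23304 = (166634/106152 + (-1 + (-461)**2)/56450) + 23304 = (166634*(1/106152) + (-1 + 212521)*(1/56450)) + 23304 = (83317/53076 + 212520*(1/56450)) + 23304 = (83317/53076 + 21252/5645) + 23304 = 1598295617/299614020 + 23304 = 6983803417697/299614020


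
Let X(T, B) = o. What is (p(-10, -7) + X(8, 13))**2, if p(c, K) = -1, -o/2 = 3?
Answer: 49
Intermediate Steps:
o = -6 (o = -2*3 = -6)
X(T, B) = -6
(p(-10, -7) + X(8, 13))**2 = (-1 - 6)**2 = (-7)**2 = 49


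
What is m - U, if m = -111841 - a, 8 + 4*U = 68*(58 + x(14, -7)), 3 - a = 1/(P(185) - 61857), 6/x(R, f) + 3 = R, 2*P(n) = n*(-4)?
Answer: -7021524971/62227 ≈ -1.1284e+5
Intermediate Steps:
P(n) = -2*n (P(n) = (n*(-4))/2 = (-4*n)/2 = -2*n)
x(R, f) = 6/(-3 + R)
a = 186682/62227 (a = 3 - 1/(-2*185 - 61857) = 3 - 1/(-370 - 61857) = 3 - 1/(-62227) = 3 - 1*(-1/62227) = 3 + 1/62227 = 186682/62227 ≈ 3.0000)
U = 10926/11 (U = -2 + (68*(58 + 6/(-3 + 14)))/4 = -2 + (68*(58 + 6/11))/4 = -2 + (68*(644/11))/4 = -2 + (¼)*(43792/11) = -2 + 10948/11 = 10926/11 ≈ 993.27)
m = -6959716589/62227 (m = -111841 - 1*186682/62227 = -111841 - 186682/62227 = -6959716589/62227 ≈ -1.1184e+5)
m - U = -6959716589/62227 - 1*10926/11 = -6959716589/62227 - 10926/11 = -7021524971/62227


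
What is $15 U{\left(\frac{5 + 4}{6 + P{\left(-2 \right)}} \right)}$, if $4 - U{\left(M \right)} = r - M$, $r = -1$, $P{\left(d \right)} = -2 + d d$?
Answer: $\frac{735}{8} \approx 91.875$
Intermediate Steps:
$P{\left(d \right)} = -2 + d^{2}$
$U{\left(M \right)} = 5 + M$ ($U{\left(M \right)} = 4 - \left(-1 - M\right) = 4 + \left(1 + M\right) = 5 + M$)
$15 U{\left(\frac{5 + 4}{6 + P{\left(-2 \right)}} \right)} = 15 \left(5 + \frac{5 + 4}{6 - \left(2 - \left(-2\right)^{2}\right)}\right) = 15 \left(5 + \frac{9}{6 + \left(-2 + 4\right)}\right) = 15 \left(5 + \frac{9}{6 + 2}\right) = 15 \left(5 + \frac{9}{8}\right) = 15 \cdot \frac{49}{8} = \frac{735}{8}$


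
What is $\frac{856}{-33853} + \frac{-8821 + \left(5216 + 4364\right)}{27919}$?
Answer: $\frac{1795763}{945141907} \approx 0.0019$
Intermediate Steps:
$\frac{856}{-33853} + \frac{-8821 + \left(5216 + 4364\right)}{27919} = 856 \left(- \frac{1}{33853}\right) + \left(-8821 + 9580\right) \frac{1}{27919} = - \frac{856}{33853} + 759 \cdot \frac{1}{27919} = - \frac{856}{33853} + \frac{759}{27919} = \frac{1795763}{945141907}$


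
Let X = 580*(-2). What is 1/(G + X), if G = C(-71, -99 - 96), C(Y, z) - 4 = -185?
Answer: -1/1341 ≈ -0.00074571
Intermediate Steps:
C(Y, z) = -181 (C(Y, z) = 4 - 185 = -181)
X = -1160
G = -181
1/(G + X) = 1/(-181 - 1160) = 1/(-1341) = -1/1341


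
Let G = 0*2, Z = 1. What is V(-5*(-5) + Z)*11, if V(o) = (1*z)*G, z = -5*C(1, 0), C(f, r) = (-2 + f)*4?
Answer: 0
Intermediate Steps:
C(f, r) = -8 + 4*f
G = 0
z = 20 (z = -5*(-8 + 4*1) = -5*(-8 + 4) = -5*(-4) = 20)
V(o) = 0 (V(o) = (1*20)*0 = 20*0 = 0)
V(-5*(-5) + Z)*11 = 0*11 = 0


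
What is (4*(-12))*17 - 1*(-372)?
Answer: -444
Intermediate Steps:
(4*(-12))*17 - 1*(-372) = -48*17 + 372 = -816 + 372 = -444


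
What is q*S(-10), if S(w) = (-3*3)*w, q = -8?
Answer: -720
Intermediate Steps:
S(w) = -9*w
q*S(-10) = -(-72)*(-10) = -8*90 = -720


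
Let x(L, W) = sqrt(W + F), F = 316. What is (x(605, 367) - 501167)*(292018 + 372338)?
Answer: -332953303452 + 664356*sqrt(683) ≈ -3.3294e+11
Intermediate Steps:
x(L, W) = sqrt(316 + W) (x(L, W) = sqrt(W + 316) = sqrt(316 + W))
(x(605, 367) - 501167)*(292018 + 372338) = (sqrt(316 + 367) - 501167)*(292018 + 372338) = (sqrt(683) - 501167)*664356 = (-501167 + sqrt(683))*664356 = -332953303452 + 664356*sqrt(683)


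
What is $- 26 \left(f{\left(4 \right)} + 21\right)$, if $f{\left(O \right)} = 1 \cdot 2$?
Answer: $-598$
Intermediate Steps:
$f{\left(O \right)} = 2$
$- 26 \left(f{\left(4 \right)} + 21\right) = - 26 \left(2 + 21\right) = \left(-26\right) 23 = -598$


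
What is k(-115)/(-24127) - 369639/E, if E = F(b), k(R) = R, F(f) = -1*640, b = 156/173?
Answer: 387754511/671360 ≈ 577.57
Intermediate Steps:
b = 156/173 (b = 156*(1/173) = 156/173 ≈ 0.90173)
F(f) = -640
E = -640
k(-115)/(-24127) - 369639/E = -115/(-24127) - 369639/(-640) = -115*(-1/24127) - 369639*(-1/640) = 5/1049 + 369639/640 = 387754511/671360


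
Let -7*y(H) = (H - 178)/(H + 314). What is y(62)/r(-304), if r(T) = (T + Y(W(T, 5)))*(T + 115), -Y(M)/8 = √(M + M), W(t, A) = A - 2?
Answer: 551/715330224 - 29*√6/1430660448 ≈ 7.2062e-7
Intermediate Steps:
W(t, A) = -2 + A
y(H) = -(-178 + H)/(7*(314 + H)) (y(H) = -(H - 178)/(7*(H + 314)) = -(-178 + H)/(7*(314 + H)))
Y(M) = -8*√2*√M (Y(M) = -8*√(M + M) = -8*√2*√M)
r(T) = (115 + T)*(T - 8*√6) (r(T) = (T - 8*√2*√(-2 + 5))*(T + 115) = (T - 8*√2*√3)*(115 + T) = (T - 8*√6)*(115 + T) = (115 + T)*(T - 8*√6))
y(62)/r(-304) = ((178 - 1*62)/(7*(314 + 62)))/((-304)² - 920*√6 + 115*(-304) - 8*(-304)*√6) = ((⅐)*(178 - 62)/376)/(92416 - 920*√6 - 34960 + 2432*√6) = ((⅐)*(1/376)*116)/(57456 + 1512*√6) = 29/(658*(57456 + 1512*√6))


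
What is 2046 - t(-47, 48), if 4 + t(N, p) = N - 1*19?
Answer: 2116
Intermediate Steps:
t(N, p) = -23 + N (t(N, p) = -4 + (N - 1*19) = -4 + (N - 19) = -4 + (-19 + N) = -23 + N)
2046 - t(-47, 48) = 2046 - (-23 - 47) = 2046 - 1*(-70) = 2046 + 70 = 2116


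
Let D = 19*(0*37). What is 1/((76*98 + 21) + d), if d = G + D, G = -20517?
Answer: -1/13048 ≈ -7.6640e-5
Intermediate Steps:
D = 0 (D = 19*0 = 0)
d = -20517 (d = -20517 + 0 = -20517)
1/((76*98 + 21) + d) = 1/((76*98 + 21) - 20517) = 1/((7448 + 21) - 20517) = 1/(7469 - 20517) = 1/(-13048) = -1/13048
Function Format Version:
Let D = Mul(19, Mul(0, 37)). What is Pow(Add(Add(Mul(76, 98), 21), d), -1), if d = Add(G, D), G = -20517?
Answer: Rational(-1, 13048) ≈ -7.6640e-5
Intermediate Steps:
D = 0 (D = Mul(19, 0) = 0)
d = -20517 (d = Add(-20517, 0) = -20517)
Pow(Add(Add(Mul(76, 98), 21), d), -1) = Pow(Add(Add(Mul(76, 98), 21), -20517), -1) = Pow(Add(Add(7448, 21), -20517), -1) = Pow(Add(7469, -20517), -1) = Pow(-13048, -1) = Rational(-1, 13048)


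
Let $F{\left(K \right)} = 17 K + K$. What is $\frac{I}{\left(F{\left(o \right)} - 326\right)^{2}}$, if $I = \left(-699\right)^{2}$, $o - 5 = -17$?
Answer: $\frac{488601}{293764} \approx 1.6632$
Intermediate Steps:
$o = -12$ ($o = 5 - 17 = -12$)
$F{\left(K \right)} = 18 K$
$I = 488601$
$\frac{I}{\left(F{\left(o \right)} - 326\right)^{2}} = \frac{488601}{\left(18 \left(-12\right) - 326\right)^{2}} = \frac{488601}{\left(-216 - 326\right)^{2}} = \frac{488601}{\left(-542\right)^{2}} = \frac{488601}{293764}$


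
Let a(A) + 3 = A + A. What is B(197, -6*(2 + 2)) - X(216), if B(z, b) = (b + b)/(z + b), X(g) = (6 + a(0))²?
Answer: -1605/173 ≈ -9.2775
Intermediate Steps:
a(A) = -3 + 2*A (a(A) = -3 + (A + A) = -3 + 2*A)
X(g) = 9 (X(g) = (6 + (-3 + 2*0))² = (6 + (-3 + 0))² = (6 - 3)² = 3² = 9)
B(z, b) = 2*b/(b + z) (B(z, b) = (2*b)/(b + z) = 2*b/(b + z))
B(197, -6*(2 + 2)) - X(216) = 2*(-6*(2 + 2))/(-6*(2 + 2) + 197) - 1*9 = 2*(-6*4)/(-6*4 + 197) - 9 = 2*(-24)/(-24 + 197) - 9 = 2*(-24)/173 - 9 = 2*(-24)*(1/173) - 9 = -48/173 - 9 = -1605/173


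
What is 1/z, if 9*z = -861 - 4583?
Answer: -9/5444 ≈ -0.0016532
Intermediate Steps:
z = -5444/9 (z = (-861 - 4583)/9 = (⅑)*(-5444) = -5444/9 ≈ -604.89)
1/z = 1/(-5444/9) = -9/5444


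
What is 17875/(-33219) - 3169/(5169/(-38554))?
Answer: 1352842054073/57236337 ≈ 23636.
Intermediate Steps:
17875/(-33219) - 3169/(5169/(-38554)) = 17875*(-1/33219) - 3169/(5169*(-1/38554)) = -17875/33219 - 3169/(-5169/38554) = -17875/33219 - 3169*(-38554/5169) = -17875/33219 + 122177626/5169 = 1352842054073/57236337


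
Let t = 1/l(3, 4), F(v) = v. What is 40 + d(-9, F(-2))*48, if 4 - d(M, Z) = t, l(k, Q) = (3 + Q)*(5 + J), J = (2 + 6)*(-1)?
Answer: 1640/7 ≈ 234.29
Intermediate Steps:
J = -8 (J = 8*(-1) = -8)
l(k, Q) = -9 - 3*Q (l(k, Q) = (3 + Q)*(5 - 8) = (3 + Q)*(-3) = -9 - 3*Q)
t = -1/21 (t = 1/(-9 - 3*4) = 1/(-9 - 12) = 1/(-21) = 1*(-1/21) = -1/21 ≈ -0.047619)
d(M, Z) = 85/21 (d(M, Z) = 4 - 1*(-1/21) = 4 + 1/21 = 85/21)
40 + d(-9, F(-2))*48 = 40 + (85/21)*48 = 40 + 1360/7 = 1640/7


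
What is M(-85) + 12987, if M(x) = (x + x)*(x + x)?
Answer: 41887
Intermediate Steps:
M(x) = 4*x² (M(x) = (2*x)*(2*x) = 4*x²)
M(-85) + 12987 = 4*(-85)² + 12987 = 4*7225 + 12987 = 28900 + 12987 = 41887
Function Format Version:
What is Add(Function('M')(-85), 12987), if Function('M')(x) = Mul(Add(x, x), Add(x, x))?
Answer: 41887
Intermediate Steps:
Function('M')(x) = Mul(4, Pow(x, 2)) (Function('M')(x) = Mul(Mul(2, x), Mul(2, x)) = Mul(4, Pow(x, 2)))
Add(Function('M')(-85), 12987) = Add(Mul(4, Pow(-85, 2)), 12987) = Add(Mul(4, 7225), 12987) = Add(28900, 12987) = 41887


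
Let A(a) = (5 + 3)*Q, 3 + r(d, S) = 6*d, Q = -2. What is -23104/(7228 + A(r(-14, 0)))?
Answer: -5776/1803 ≈ -3.2035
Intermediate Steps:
r(d, S) = -3 + 6*d
A(a) = -16 (A(a) = (5 + 3)*(-2) = 8*(-2) = -16)
-23104/(7228 + A(r(-14, 0))) = -23104/(7228 - 16) = -23104/7212 = -23104*1/7212 = -5776/1803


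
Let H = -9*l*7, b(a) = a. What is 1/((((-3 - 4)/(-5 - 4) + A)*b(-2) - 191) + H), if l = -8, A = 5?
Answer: 9/2713 ≈ 0.0033174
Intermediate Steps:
H = 504 (H = -9*(-8)*7 = 72*7 = 504)
1/((((-3 - 4)/(-5 - 4) + A)*b(-2) - 191) + H) = 1/((((-3 - 4)/(-5 - 4) + 5)*(-2) - 191) + 504) = 1/(((-7/(-9) + 5)*(-2) - 191) + 504) = 1/(((-7*(-1/9) + 5)*(-2) - 191) + 504) = 1/(((7/9 + 5)*(-2) - 191) + 504) = 1/(((52/9)*(-2) - 191) + 504) = 1/((-104/9 - 191) + 504) = 1/(-1823/9 + 504) = 1/(2713/9) = 9/2713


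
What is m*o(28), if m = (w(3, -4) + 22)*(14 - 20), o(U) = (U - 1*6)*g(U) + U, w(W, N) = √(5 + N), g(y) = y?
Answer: -88872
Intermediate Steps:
o(U) = U + U*(-6 + U) (o(U) = (U - 1*6)*U + U = (U - 6)*U + U = (-6 + U)*U + U = U*(-6 + U) + U = U + U*(-6 + U))
m = -138 (m = (√(5 - 4) + 22)*(14 - 20) = (√1 + 22)*(-6) = (1 + 22)*(-6) = 23*(-6) = -138)
m*o(28) = -3864*(-5 + 28) = -3864*23 = -138*644 = -88872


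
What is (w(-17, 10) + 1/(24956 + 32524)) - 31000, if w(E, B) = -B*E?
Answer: -1772108399/57480 ≈ -30830.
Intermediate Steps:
w(E, B) = -B*E
(w(-17, 10) + 1/(24956 + 32524)) - 31000 = (-1*10*(-17) + 1/(24956 + 32524)) - 31000 = (170 + 1/57480) - 31000 = 9771601/57480 - 31000 = -1772108399/57480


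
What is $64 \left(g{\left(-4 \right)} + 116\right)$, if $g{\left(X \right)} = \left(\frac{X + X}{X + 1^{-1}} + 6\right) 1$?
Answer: $\frac{23936}{3} \approx 7978.7$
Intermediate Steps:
$g{\left(X \right)} = 6 + \frac{2 X}{1 + X}$ ($g{\left(X \right)} = \left(\frac{2 X}{X + 1} + 6\right) 1 = \left(\frac{2 X}{1 + X} + 6\right) 1 = \left(6 + \frac{2 X}{1 + X}\right) 1 = 6 + \frac{2 X}{1 + X}$)
$64 \left(g{\left(-4 \right)} + 116\right) = 64 \left(\frac{2 \left(3 + 4 \left(-4\right)\right)}{1 - 4} + 116\right) = 64 \left(\frac{2 \left(3 - 16\right)}{-3} + 116\right) = 64 \left(2 \left(- \frac{1}{3}\right) \left(-13\right) + 116\right) = 64 \left(\frac{26}{3} + 116\right) = 64 \cdot \frac{374}{3} = \frac{23936}{3}$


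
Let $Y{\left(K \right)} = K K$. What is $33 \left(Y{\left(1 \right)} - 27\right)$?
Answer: $-858$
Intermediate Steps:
$Y{\left(K \right)} = K^{2}$
$33 \left(Y{\left(1 \right)} - 27\right) = 33 \left(1^{2} - 27\right) = 33 \left(1 - 27\right) = 33 \left(-26\right) = -858$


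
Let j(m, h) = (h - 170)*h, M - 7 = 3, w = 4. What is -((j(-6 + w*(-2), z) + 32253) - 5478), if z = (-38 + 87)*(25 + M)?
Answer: -2676450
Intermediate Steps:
M = 10 (M = 7 + 3 = 10)
z = 1715 (z = (-38 + 87)*(25 + 10) = 49*35 = 1715)
j(m, h) = h*(-170 + h) (j(m, h) = (-170 + h)*h = h*(-170 + h))
-((j(-6 + w*(-2), z) + 32253) - 5478) = -((1715*(-170 + 1715) + 32253) - 5478) = -((1715*1545 + 32253) - 5478) = -((2649675 + 32253) - 5478) = -(2681928 - 5478) = -1*2676450 = -2676450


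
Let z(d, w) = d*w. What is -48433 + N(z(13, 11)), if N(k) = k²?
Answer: -27984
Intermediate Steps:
-48433 + N(z(13, 11)) = -48433 + (13*11)² = -48433 + 143² = -48433 + 20449 = -27984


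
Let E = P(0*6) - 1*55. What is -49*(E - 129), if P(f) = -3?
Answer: 9163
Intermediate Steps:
E = -58 (E = -3 - 1*55 = -3 - 55 = -58)
-49*(E - 129) = -49*(-58 - 129) = -49*(-187) = 9163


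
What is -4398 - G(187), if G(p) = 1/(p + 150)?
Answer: -1482127/337 ≈ -4398.0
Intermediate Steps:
G(p) = 1/(150 + p)
-4398 - G(187) = -4398 - 1/(150 + 187) = -4398 - 1/337 = -1482127/337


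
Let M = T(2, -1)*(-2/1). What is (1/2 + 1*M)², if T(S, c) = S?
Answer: 49/4 ≈ 12.250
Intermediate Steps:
M = -4 (M = 2*(-2/1) = 2*(-2*1) = 2*(-2) = -4)
(1/2 + 1*M)² = (1/2 + 1*(-4))² = (½ - 4)² = (-7/2)² = 49/4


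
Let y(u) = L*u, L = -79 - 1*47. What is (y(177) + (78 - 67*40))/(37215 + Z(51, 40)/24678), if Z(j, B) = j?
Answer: -204860304/306130607 ≈ -0.66919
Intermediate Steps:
L = -126 (L = -79 - 47 = -126)
y(u) = -126*u
(y(177) + (78 - 67*40))/(37215 + Z(51, 40)/24678) = (-126*177 + (78 - 67*40))/(37215 + 51/24678) = (-22302 + (78 - 2680))/(37215 + 51*(1/24678)) = (-22302 - 2602)/(37215 + 17/8226) = -24904/306130607/8226 = -24904*8226/306130607 = -204860304/306130607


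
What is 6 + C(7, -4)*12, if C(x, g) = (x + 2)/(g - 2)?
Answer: -12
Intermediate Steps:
C(x, g) = (2 + x)/(-2 + g)
6 + C(7, -4)*12 = 6 + ((2 + 7)/(-2 - 4))*12 = 6 + (9/(-6))*12 = 6 - 1/6*9*12 = 6 - 3/2*12 = 6 - 18 = -12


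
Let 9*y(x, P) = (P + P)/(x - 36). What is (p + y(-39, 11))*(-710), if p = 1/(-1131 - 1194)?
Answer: 98122/4185 ≈ 23.446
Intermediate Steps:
p = -1/2325 (p = 1/(-2325) = -1/2325 ≈ -0.00043011)
y(x, P) = 2*P/(9*(-36 + x)) (y(x, P) = ((P + P)/(x - 36))/9 = ((2*P)/(-36 + x))/9 = (2*P/(-36 + x))/9 = 2*P/(9*(-36 + x)))
(p + y(-39, 11))*(-710) = (-1/2325 + (2/9)*11/(-36 - 39))*(-710) = (-1/2325 + (2/9)*11/(-75))*(-710) = (-1/2325 + (2/9)*11*(-1/75))*(-710) = (-1/2325 - 22/675)*(-710) = -691/20925*(-710) = 98122/4185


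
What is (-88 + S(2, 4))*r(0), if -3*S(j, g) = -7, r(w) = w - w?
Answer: 0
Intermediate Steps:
r(w) = 0
S(j, g) = 7/3 (S(j, g) = -⅓*(-7) = 7/3)
(-88 + S(2, 4))*r(0) = (-88 + 7/3)*0 = -257/3*0 = 0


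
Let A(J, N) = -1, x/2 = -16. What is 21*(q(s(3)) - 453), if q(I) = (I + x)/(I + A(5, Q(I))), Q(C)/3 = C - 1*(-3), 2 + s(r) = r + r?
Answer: -9709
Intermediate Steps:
x = -32 (x = 2*(-16) = -32)
s(r) = -2 + 2*r (s(r) = -2 + (r + r) = -2 + 2*r)
Q(C) = 9 + 3*C (Q(C) = 3*(C - 1*(-3)) = 3*(C + 3) = 3*(3 + C) = 9 + 3*C)
q(I) = (-32 + I)/(-1 + I) (q(I) = (I - 32)/(I - 1) = (-32 + I)/(-1 + I))
21*(q(s(3)) - 453) = 21*((-32 + (-2 + 2*3))/(-1 + (-2 + 2*3)) - 453) = 21*((-32 + (-2 + 6))/(-1 + (-2 + 6)) - 453) = 21*((-32 + 4)/(-1 + 4) - 453) = 21*(-28/3 - 453) = 21*(-1387/3) = -9709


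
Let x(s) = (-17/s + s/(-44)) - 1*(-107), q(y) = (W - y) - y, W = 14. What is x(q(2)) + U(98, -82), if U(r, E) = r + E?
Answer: 6659/55 ≈ 121.07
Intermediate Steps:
q(y) = 14 - 2*y (q(y) = (14 - y) - y = 14 - 2*y)
x(s) = 107 - 17/s - s/44 (x(s) = (-17/s + s*(-1/44)) + 107 = (-17/s - s/44) + 107 = 107 - 17/s - s/44)
U(r, E) = E + r
x(q(2)) + U(98, -82) = (107 - 17/(14 - 2*2) - (14 - 2*2)/44) + (-82 + 98) = (107 - 17/(14 - 4) - (14 - 4)/44) + 16 = (107 - 17/10 - 1/44*10) + 16 = (107 - 17*⅒ - 5/22) + 16 = (107 - 17/10 - 5/22) + 16 = 5779/55 + 16 = 6659/55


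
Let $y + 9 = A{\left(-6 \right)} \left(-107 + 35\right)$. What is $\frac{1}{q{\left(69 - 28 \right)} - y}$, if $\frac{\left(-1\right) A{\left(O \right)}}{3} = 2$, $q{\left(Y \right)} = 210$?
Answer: $- \frac{1}{213} \approx -0.0046948$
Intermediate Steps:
$A{\left(O \right)} = -6$ ($A{\left(O \right)} = \left(-3\right) 2 = -6$)
$y = 423$ ($y = -9 - 6 \left(-107 + 35\right) = -9 - -432 = -9 + 432 = 423$)
$\frac{1}{q{\left(69 - 28 \right)} - y} = \frac{1}{210 - 423} = \frac{1}{-213} = - \frac{1}{213}$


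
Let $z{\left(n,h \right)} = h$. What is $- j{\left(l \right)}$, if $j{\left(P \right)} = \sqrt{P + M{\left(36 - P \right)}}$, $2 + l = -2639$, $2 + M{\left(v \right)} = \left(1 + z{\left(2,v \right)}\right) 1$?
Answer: $- \sqrt{35} \approx -5.9161$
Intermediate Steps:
$M{\left(v \right)} = -1 + v$ ($M{\left(v \right)} = -2 + \left(1 + v\right) 1 = -2 + \left(1 + v\right) = -1 + v$)
$l = -2641$ ($l = -2 - 2639 = -2641$)
$j{\left(P \right)} = \sqrt{35}$ ($j{\left(P \right)} = \sqrt{P - \left(-35 + P\right)} = \sqrt{35}$)
$- j{\left(l \right)} = - \sqrt{35}$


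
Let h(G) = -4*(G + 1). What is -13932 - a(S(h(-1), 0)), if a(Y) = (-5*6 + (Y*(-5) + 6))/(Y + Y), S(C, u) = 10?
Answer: -139283/10 ≈ -13928.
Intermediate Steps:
h(G) = -4 - 4*G (h(G) = -4*(1 + G) = -4 - 4*G)
a(Y) = (-24 - 5*Y)/(2*Y) (a(Y) = (-30 + (-5*Y + 6))/((2*Y)) = (-30 + (6 - 5*Y))*(1/(2*Y)) = (-24 - 5*Y)*(1/(2*Y)) = (-24 - 5*Y)/(2*Y))
-13932 - a(S(h(-1), 0)) = -13932 - (-5/2 - 12/10) = -13932 - (-5/2 - 12*⅒) = -13932 - (-5/2 - 6/5) = -13932 - 1*(-37/10) = -13932 + 37/10 = -139283/10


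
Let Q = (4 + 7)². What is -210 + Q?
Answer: -89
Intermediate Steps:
Q = 121 (Q = 11² = 121)
-210 + Q = -210 + 121 = -89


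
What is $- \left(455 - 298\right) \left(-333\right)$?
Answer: $52281$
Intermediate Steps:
$- \left(455 - 298\right) \left(-333\right) = - 157 \left(-333\right) = \left(-1\right) \left(-52281\right) = 52281$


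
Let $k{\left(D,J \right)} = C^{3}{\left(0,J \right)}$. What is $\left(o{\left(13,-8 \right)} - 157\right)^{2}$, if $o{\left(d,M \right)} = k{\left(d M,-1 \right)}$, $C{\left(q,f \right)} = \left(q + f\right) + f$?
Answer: $27225$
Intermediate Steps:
$C{\left(q,f \right)} = q + 2 f$ ($C{\left(q,f \right)} = \left(f + q\right) + f = q + 2 f$)
$k{\left(D,J \right)} = 8 J^{3}$ ($k{\left(D,J \right)} = \left(0 + 2 J\right)^{3} = \left(2 J\right)^{3} = 8 J^{3}$)
$o{\left(d,M \right)} = -8$ ($o{\left(d,M \right)} = 8 \left(-1\right)^{3} = 8 \left(-1\right) = -8$)
$\left(o{\left(13,-8 \right)} - 157\right)^{2} = \left(-8 - 157\right)^{2} = \left(-165\right)^{2} = 27225$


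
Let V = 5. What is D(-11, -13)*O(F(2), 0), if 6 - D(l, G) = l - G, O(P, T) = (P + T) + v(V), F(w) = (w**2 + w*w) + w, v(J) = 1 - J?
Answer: 24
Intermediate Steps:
F(w) = w + 2*w**2 (F(w) = (w**2 + w**2) + w = 2*w**2 + w = w + 2*w**2)
O(P, T) = -4 + P + T (O(P, T) = (P + T) + (1 - 1*5) = (P + T) + (1 - 5) = (P + T) - 4 = -4 + P + T)
D(l, G) = 6 + G - l (D(l, G) = 6 - (l - G) = 6 + (G - l) = 6 + G - l)
D(-11, -13)*O(F(2), 0) = (6 - 13 - 1*(-11))*(-4 + 2*(1 + 2*2) + 0) = (6 - 13 + 11)*(-4 + 2*(1 + 4) + 0) = 4*(-4 + 2*5 + 0) = 4*(-4 + 10 + 0) = 4*6 = 24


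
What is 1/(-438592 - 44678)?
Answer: -1/483270 ≈ -2.0692e-6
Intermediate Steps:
1/(-438592 - 44678) = 1/(-483270) = -1/483270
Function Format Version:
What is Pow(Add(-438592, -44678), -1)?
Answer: Rational(-1, 483270) ≈ -2.0692e-6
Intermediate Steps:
Pow(Add(-438592, -44678), -1) = Pow(-483270, -1) = Rational(-1, 483270)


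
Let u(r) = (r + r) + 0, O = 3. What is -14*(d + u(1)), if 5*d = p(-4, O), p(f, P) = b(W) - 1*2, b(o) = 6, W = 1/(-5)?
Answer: -196/5 ≈ -39.200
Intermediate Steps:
W = -⅕ (W = 1*(-⅕) = -⅕ ≈ -0.20000)
p(f, P) = 4 (p(f, P) = 6 - 1*2 = 6 - 2 = 4)
d = ⅘ (d = (⅕)*4 = ⅘ ≈ 0.80000)
u(r) = 2*r (u(r) = 2*r + 0 = 2*r)
-14*(d + u(1)) = -14*(⅘ + 2*1) = -14*(⅘ + 2) = -14*14/5 = -196/5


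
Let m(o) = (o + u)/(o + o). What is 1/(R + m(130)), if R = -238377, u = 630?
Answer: -13/3098863 ≈ -4.1951e-6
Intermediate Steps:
m(o) = (630 + o)/(2*o) (m(o) = (o + 630)/(o + o) = (630 + o)/((2*o)) = (630 + o)*(1/(2*o)) = (630 + o)/(2*o))
1/(R + m(130)) = 1/(-238377 + (½)*(630 + 130)/130) = 1/(-238377 + (½)*(1/130)*760) = 1/(-238377 + 38/13) = 1/(-3098863/13) = -13/3098863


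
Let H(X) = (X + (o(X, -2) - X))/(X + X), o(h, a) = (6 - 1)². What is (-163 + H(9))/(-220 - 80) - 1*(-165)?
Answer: 893909/5400 ≈ 165.54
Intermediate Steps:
o(h, a) = 25 (o(h, a) = 5² = 25)
H(X) = 25/(2*X) (H(X) = (X + (25 - X))/(X + X) = 25/((2*X)) = 25*(1/(2*X)) = 25/(2*X))
(-163 + H(9))/(-220 - 80) - 1*(-165) = (-163 + (25/2)/9)/(-220 - 80) - 1*(-165) = (-163 + (25/2)*(⅑))/(-300) + 165 = (-163 + 25/18)*(-1/300) + 165 = -2909/18*(-1/300) + 165 = 2909/5400 + 165 = 893909/5400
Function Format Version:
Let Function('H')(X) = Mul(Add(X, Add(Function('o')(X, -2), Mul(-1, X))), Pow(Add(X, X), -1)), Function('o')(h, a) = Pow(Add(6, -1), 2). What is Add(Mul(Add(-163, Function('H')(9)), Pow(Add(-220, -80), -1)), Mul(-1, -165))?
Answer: Rational(893909, 5400) ≈ 165.54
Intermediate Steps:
Function('o')(h, a) = 25 (Function('o')(h, a) = Pow(5, 2) = 25)
Function('H')(X) = Mul(Rational(25, 2), Pow(X, -1)) (Function('H')(X) = Mul(Add(X, Add(25, Mul(-1, X))), Pow(Add(X, X), -1)) = Mul(25, Pow(Mul(2, X), -1)) = Mul(25, Mul(Rational(1, 2), Pow(X, -1))) = Mul(Rational(25, 2), Pow(X, -1)))
Add(Mul(Add(-163, Function('H')(9)), Pow(Add(-220, -80), -1)), Mul(-1, -165)) = Add(Mul(Add(-163, Mul(Rational(25, 2), Pow(9, -1))), Pow(Add(-220, -80), -1)), Mul(-1, -165)) = Add(Mul(Add(-163, Mul(Rational(25, 2), Rational(1, 9))), Pow(-300, -1)), 165) = Add(Mul(Add(-163, Rational(25, 18)), Rational(-1, 300)), 165) = Add(Mul(Rational(-2909, 18), Rational(-1, 300)), 165) = Add(Rational(2909, 5400), 165) = Rational(893909, 5400)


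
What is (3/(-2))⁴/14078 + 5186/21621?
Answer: 1169887429/4870087008 ≈ 0.24022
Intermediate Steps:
(3/(-2))⁴/14078 + 5186/21621 = (3*(-½))⁴*(1/14078) + 5186*(1/21621) = (-3/2)⁴*(1/14078) + 5186/21621 = (81/16)*(1/14078) + 5186/21621 = 81/225248 + 5186/21621 = 1169887429/4870087008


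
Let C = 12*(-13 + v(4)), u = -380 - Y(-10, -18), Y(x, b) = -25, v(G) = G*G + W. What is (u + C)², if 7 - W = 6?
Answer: 94249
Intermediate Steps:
W = 1 (W = 7 - 1*6 = 7 - 6 = 1)
v(G) = 1 + G² (v(G) = G*G + 1 = G² + 1 = 1 + G²)
u = -355 (u = -380 - 1*(-25) = -380 + 25 = -355)
C = 48 (C = 12*(-13 + (1 + 4²)) = 12*(-13 + (1 + 16)) = 12*(-13 + 17) = 12*4 = 48)
(u + C)² = (-355 + 48)² = (-307)² = 94249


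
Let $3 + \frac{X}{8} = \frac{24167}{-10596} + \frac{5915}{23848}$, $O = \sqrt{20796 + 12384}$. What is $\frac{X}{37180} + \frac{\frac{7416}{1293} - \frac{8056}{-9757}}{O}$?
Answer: $- \frac{63586975}{58719630684} + \frac{2759144 \sqrt{8295}}{6976537953} \approx 0.034937$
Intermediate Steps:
$O = 2 \sqrt{8295}$ ($O = \sqrt{33180} = 2 \sqrt{8295} \approx 182.15$)
$X = - \frac{317934875}{7896669}$ ($X = -24 + 8 \left(\frac{24167}{-10596} + \frac{5915}{23848}\right) = -24 + 8 \left(24167 \left(- \frac{1}{10596}\right) + 5915 \cdot \frac{1}{23848}\right) = -24 + 8 \left(- \frac{24167}{10596} + \frac{5915}{23848}\right) = -24 + 8 \left(- \frac{128414819}{63173352}\right) = -24 - \frac{128414819}{7896669} = - \frac{317934875}{7896669} \approx -40.262$)
$\frac{X}{37180} + \frac{\frac{7416}{1293} - \frac{8056}{-9757}}{O} = - \frac{317934875}{7896669 \cdot 37180} + \frac{\frac{7416}{1293} - \frac{8056}{-9757}}{2 \sqrt{8295}} = \left(- \frac{317934875}{7896669}\right) \frac{1}{37180} + \left(7416 \cdot \frac{1}{1293} - - \frac{8056}{9757}\right) \frac{\sqrt{8295}}{16590} = - \frac{63586975}{58719630684} + \left(\frac{2472}{431} + \frac{8056}{9757}\right) \frac{\sqrt{8295}}{16590} = - \frac{63586975}{58719630684} + \frac{27591440 \frac{\sqrt{8295}}{16590}}{4205267} = - \frac{63586975}{58719630684} + \frac{2759144 \sqrt{8295}}{6976537953}$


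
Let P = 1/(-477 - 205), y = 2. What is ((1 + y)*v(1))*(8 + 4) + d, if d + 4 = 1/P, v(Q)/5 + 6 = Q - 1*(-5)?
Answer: -686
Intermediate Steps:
v(Q) = -5 + 5*Q (v(Q) = -30 + 5*(Q - 1*(-5)) = -30 + 5*(Q + 5) = -30 + 5*(5 + Q) = -30 + (25 + 5*Q) = -5 + 5*Q)
P = -1/682 (P = 1/(-682) = -1/682 ≈ -0.0014663)
d = -686 (d = -4 + 1/(-1/682) = -4 - 682 = -686)
((1 + y)*v(1))*(8 + 4) + d = ((1 + 2)*(-5 + 5*1))*(8 + 4) - 686 = (3*(-5 + 5))*12 - 686 = (3*0)*12 - 686 = 0*12 - 686 = 0 - 686 = -686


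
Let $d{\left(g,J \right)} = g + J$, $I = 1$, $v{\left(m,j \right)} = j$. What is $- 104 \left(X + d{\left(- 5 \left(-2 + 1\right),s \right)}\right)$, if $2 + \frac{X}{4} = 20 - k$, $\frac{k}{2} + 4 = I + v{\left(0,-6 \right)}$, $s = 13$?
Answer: $-16848$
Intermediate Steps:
$d{\left(g,J \right)} = J + g$
$k = -18$ ($k = -8 + 2 \left(1 - 6\right) = -8 + 2 \left(-5\right) = -8 - 10 = -18$)
$X = 144$ ($X = -8 + 4 \left(20 - -18\right) = -8 + 4 \left(20 + 18\right) = -8 + 4 \cdot 38 = -8 + 152 = 144$)
$- 104 \left(X + d{\left(- 5 \left(-2 + 1\right),s \right)}\right) = - 104 \left(144 + \left(13 - 5 \left(-2 + 1\right)\right)\right) = - 104 \left(144 + \left(13 - -5\right)\right) = - 104 \left(144 + \left(13 + 5\right)\right) = - 104 \left(144 + 18\right) = \left(-104\right) 162 = -16848$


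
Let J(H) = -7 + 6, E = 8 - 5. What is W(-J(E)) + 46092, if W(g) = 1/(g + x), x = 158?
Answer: 7328629/159 ≈ 46092.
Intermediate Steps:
E = 3
J(H) = -1
W(g) = 1/(158 + g) (W(g) = 1/(g + 158) = 1/(158 + g))
W(-J(E)) + 46092 = 1/(158 - 1*(-1)) + 46092 = 1/(158 + 1) + 46092 = 1/159 + 46092 = 7328629/159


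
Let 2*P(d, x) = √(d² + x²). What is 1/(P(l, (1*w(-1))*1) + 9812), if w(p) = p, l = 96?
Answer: 39248/385092159 - 2*√9217/385092159 ≈ 0.00010142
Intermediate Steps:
P(d, x) = √(d² + x²)/2
1/(P(l, (1*w(-1))*1) + 9812) = 1/(√(96² + ((1*(-1))*1)²)/2 + 9812) = 1/(√(9216 + (-1*1)²)/2 + 9812) = 1/(√(9216 + (-1)²)/2 + 9812) = 1/(√(9216 + 1)/2 + 9812) = 1/(√9217/2 + 9812) = 1/(9812 + √9217/2)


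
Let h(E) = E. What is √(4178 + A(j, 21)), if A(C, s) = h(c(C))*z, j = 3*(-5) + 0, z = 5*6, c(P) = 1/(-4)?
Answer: √16682/2 ≈ 64.579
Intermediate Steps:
c(P) = -¼
z = 30
j = -15 (j = -15 + 0 = -15)
A(C, s) = -15/2 (A(C, s) = -¼*30 = -15/2)
√(4178 + A(j, 21)) = √(4178 - 15/2) = √(8341/2) = √16682/2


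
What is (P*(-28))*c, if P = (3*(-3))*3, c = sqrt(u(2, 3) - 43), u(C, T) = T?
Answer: 1512*I*sqrt(10) ≈ 4781.4*I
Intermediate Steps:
c = 2*I*sqrt(10) (c = sqrt(3 - 43) = sqrt(-40) = 2*I*sqrt(10) ≈ 6.3246*I)
P = -27 (P = -9*3 = -27)
(P*(-28))*c = (-27*(-28))*(2*I*sqrt(10)) = 756*(2*I*sqrt(10)) = 1512*I*sqrt(10)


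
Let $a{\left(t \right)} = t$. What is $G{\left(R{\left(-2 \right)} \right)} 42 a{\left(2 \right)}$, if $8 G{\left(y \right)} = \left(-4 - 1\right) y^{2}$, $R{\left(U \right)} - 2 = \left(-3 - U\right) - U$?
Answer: $- \frac{945}{2} \approx -472.5$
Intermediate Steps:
$R{\left(U \right)} = -1 - 2 U$ ($R{\left(U \right)} = 2 - \left(3 + 2 U\right) = -1 - 2 U$)
$G{\left(y \right)} = - \frac{5 y^{2}}{8}$ ($G{\left(y \right)} = \frac{\left(-4 - 1\right) y^{2}}{8} = \frac{\left(-5\right) y^{2}}{8} = - \frac{5 y^{2}}{8}$)
$G{\left(R{\left(-2 \right)} \right)} 42 a{\left(2 \right)} = - \frac{5 \left(-1 - -4\right)^{2}}{8} \cdot 42 \cdot 2 = - \frac{5 \left(-1 + 4\right)^{2}}{8} \cdot 42 \cdot 2 = - \frac{5 \cdot 3^{2}}{8} \cdot 42 \cdot 2 = \left(- \frac{5}{8}\right) 9 \cdot 42 \cdot 2 = \left(- \frac{45}{8}\right) 42 \cdot 2 = \left(- \frac{945}{4}\right) 2 = - \frac{945}{2}$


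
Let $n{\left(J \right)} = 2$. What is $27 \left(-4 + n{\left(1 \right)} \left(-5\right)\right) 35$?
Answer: $-13230$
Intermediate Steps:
$27 \left(-4 + n{\left(1 \right)} \left(-5\right)\right) 35 = 27 \left(-4 + 2 \left(-5\right)\right) 35 = 27 \left(-4 - 10\right) 35 = 27 \left(-14\right) 35 = \left(-378\right) 35 = -13230$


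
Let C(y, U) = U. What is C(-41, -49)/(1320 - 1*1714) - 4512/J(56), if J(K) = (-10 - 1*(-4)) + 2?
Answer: 444481/394 ≈ 1128.1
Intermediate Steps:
J(K) = -4 (J(K) = (-10 + 4) + 2 = -6 + 2 = -4)
C(-41, -49)/(1320 - 1*1714) - 4512/J(56) = -49/(1320 - 1*1714) - 4512/(-4) = -49/(1320 - 1714) - 4512*(-1/4) = -49/(-394) + 1128 = -49*(-1/394) + 1128 = 49/394 + 1128 = 444481/394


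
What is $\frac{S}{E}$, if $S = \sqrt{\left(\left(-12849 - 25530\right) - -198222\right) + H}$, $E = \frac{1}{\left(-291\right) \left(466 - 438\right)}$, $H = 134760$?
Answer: $- 8148 \sqrt{294603} \approx -4.4225 \cdot 10^{6}$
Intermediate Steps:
$E = - \frac{1}{8148}$ ($E = \frac{1}{\left(-291\right) 28} = \frac{1}{-8148} = - \frac{1}{8148} \approx -0.00012273$)
$S = \sqrt{294603}$ ($S = \sqrt{\left(\left(-12849 - 25530\right) - -198222\right) + 134760} = \sqrt{\left(-38379 + 198222\right) + 134760} = \sqrt{159843 + 134760} = \sqrt{294603} \approx 542.77$)
$\frac{S}{E} = \frac{\sqrt{294603}}{- \frac{1}{8148}} = \sqrt{294603} \left(-8148\right) = - 8148 \sqrt{294603}$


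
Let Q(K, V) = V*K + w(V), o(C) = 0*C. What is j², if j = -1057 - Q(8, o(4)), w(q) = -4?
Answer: 1108809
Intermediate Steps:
o(C) = 0
Q(K, V) = -4 + K*V (Q(K, V) = V*K - 4 = K*V - 4 = -4 + K*V)
j = -1053 (j = -1057 - (-4 + 8*0) = -1057 - (-4 + 0) = -1057 - 1*(-4) = -1057 + 4 = -1053)
j² = (-1053)² = 1108809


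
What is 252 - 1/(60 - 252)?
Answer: 48385/192 ≈ 252.01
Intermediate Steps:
252 - 1/(60 - 252) = 252 - 1/(-192) = 252 - 1*(-1/192) = 252 + 1/192 = 48385/192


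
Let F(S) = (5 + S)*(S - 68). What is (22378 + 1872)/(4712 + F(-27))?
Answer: 12125/3401 ≈ 3.5651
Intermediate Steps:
F(S) = (-68 + S)*(5 + S) (F(S) = (5 + S)*(-68 + S) = (-68 + S)*(5 + S))
(22378 + 1872)/(4712 + F(-27)) = (22378 + 1872)/(4712 + (-340 + (-27)² - 63*(-27))) = 24250/(4712 + (-340 + 729 + 1701)) = 24250/(4712 + 2090) = 24250/6802 = 24250*(1/6802) = 12125/3401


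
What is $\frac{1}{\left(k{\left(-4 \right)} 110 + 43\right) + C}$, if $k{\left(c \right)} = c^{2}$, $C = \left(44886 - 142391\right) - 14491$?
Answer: $- \frac{1}{110193} \approx -9.075 \cdot 10^{-6}$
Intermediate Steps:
$C = -111996$ ($C = -97505 - 14491 = -111996$)
$\frac{1}{\left(k{\left(-4 \right)} 110 + 43\right) + C} = \frac{1}{\left(\left(-4\right)^{2} \cdot 110 + 43\right) - 111996} = \frac{1}{\left(16 \cdot 110 + 43\right) - 111996} = \frac{1}{\left(1760 + 43\right) - 111996} = \frac{1}{1803 - 111996} = \frac{1}{-110193} = - \frac{1}{110193}$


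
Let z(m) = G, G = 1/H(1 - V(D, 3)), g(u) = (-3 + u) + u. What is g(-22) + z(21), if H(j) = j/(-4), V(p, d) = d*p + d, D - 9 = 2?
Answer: -1641/35 ≈ -46.886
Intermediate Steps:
D = 11 (D = 9 + 2 = 11)
V(p, d) = d + d*p
H(j) = -j/4 (H(j) = j*(-1/4) = -j/4)
g(u) = -3 + 2*u
G = 4/35 (G = 1/(-(1 - 3*(1 + 11))/4) = 1/(-(1 - 3*12)/4) = 1/(-(1 - 1*36)/4) = 1/(-(1 - 36)/4) = 1/(-1/4*(-35)) = 1/(35/4) = 4/35 ≈ 0.11429)
z(m) = 4/35
g(-22) + z(21) = (-3 + 2*(-22)) + 4/35 = (-3 - 44) + 4/35 = -47 + 4/35 = -1641/35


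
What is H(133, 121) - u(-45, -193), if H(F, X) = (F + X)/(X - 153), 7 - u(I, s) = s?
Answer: -3327/16 ≈ -207.94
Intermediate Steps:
u(I, s) = 7 - s
H(F, X) = (F + X)/(-153 + X)
H(133, 121) - u(-45, -193) = (133 + 121)/(-153 + 121) - (7 - 1*(-193)) = 254/(-32) - (7 + 193) = -1/32*254 - 1*200 = -127/16 - 200 = -3327/16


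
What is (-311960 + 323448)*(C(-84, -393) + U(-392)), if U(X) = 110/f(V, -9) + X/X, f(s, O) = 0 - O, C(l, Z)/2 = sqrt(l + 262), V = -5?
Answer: 1367072/9 + 22976*sqrt(178) ≈ 4.5844e+5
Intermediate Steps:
C(l, Z) = 2*sqrt(262 + l) (C(l, Z) = 2*sqrt(l + 262) = 2*sqrt(262 + l))
f(s, O) = -O
U(X) = 119/9 (U(X) = 110/((-1*(-9))) + X/X = 110/9 + 1 = 119/9)
(-311960 + 323448)*(C(-84, -393) + U(-392)) = (-311960 + 323448)*(2*sqrt(262 - 84) + 119/9) = 11488*(2*sqrt(178) + 119/9) = 11488*(119/9 + 2*sqrt(178)) = 1367072/9 + 22976*sqrt(178)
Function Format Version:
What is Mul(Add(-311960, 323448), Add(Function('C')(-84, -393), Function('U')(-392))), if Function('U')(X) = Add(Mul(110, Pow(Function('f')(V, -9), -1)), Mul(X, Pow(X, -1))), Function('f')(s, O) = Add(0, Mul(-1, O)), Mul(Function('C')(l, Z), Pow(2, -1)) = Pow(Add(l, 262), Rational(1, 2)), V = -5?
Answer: Add(Rational(1367072, 9), Mul(22976, Pow(178, Rational(1, 2)))) ≈ 4.5844e+5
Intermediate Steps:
Function('C')(l, Z) = Mul(2, Pow(Add(262, l), Rational(1, 2))) (Function('C')(l, Z) = Mul(2, Pow(Add(l, 262), Rational(1, 2))) = Mul(2, Pow(Add(262, l), Rational(1, 2))))
Function('f')(s, O) = Mul(-1, O)
Function('U')(X) = Rational(119, 9) (Function('U')(X) = Add(Mul(110, Pow(Mul(-1, -9), -1)), Mul(X, Pow(X, -1))) = Add(Mul(110, Pow(9, -1)), 1) = Add(Mul(110, Rational(1, 9)), 1) = Add(Rational(110, 9), 1) = Rational(119, 9))
Mul(Add(-311960, 323448), Add(Function('C')(-84, -393), Function('U')(-392))) = Mul(Add(-311960, 323448), Add(Mul(2, Pow(Add(262, -84), Rational(1, 2))), Rational(119, 9))) = Mul(11488, Add(Mul(2, Pow(178, Rational(1, 2))), Rational(119, 9))) = Mul(11488, Add(Rational(119, 9), Mul(2, Pow(178, Rational(1, 2))))) = Add(Rational(1367072, 9), Mul(22976, Pow(178, Rational(1, 2))))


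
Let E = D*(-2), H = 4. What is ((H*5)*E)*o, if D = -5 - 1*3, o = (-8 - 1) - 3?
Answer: -3840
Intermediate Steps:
o = -12 (o = -9 - 3 = -12)
D = -8 (D = -5 - 3 = -8)
E = 16 (E = -8*(-2) = 16)
((H*5)*E)*o = ((4*5)*16)*(-12) = (20*16)*(-12) = 320*(-12) = -3840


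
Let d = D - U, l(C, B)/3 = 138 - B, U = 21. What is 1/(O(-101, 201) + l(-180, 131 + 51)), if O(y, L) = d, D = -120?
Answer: -1/273 ≈ -0.0036630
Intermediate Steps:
l(C, B) = 414 - 3*B (l(C, B) = 3*(138 - B) = 414 - 3*B)
d = -141 (d = -120 - 1*21 = -120 - 21 = -141)
O(y, L) = -141
1/(O(-101, 201) + l(-180, 131 + 51)) = 1/(-141 + (414 - 3*(131 + 51))) = 1/(-141 + (414 - 3*182)) = 1/(-141 + (414 - 546)) = 1/(-141 - 132) = 1/(-273) = -1/273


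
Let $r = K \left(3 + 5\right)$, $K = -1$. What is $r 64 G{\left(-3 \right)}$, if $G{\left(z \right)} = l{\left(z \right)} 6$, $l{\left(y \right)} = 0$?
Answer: $0$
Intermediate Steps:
$r = -8$ ($r = - (3 + 5) = \left(-1\right) 8 = -8$)
$G{\left(z \right)} = 0$ ($G{\left(z \right)} = 0 \cdot 6 = 0$)
$r 64 G{\left(-3 \right)} = \left(-8\right) 64 \cdot 0 = \left(-512\right) 0 = 0$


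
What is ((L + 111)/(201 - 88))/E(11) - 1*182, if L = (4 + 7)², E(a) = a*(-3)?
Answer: -678910/3729 ≈ -182.06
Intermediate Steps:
E(a) = -3*a
L = 121 (L = 11² = 121)
((L + 111)/(201 - 88))/E(11) - 1*182 = ((121 + 111)/(201 - 88))/((-3*11)) - 1*182 = (232/113)/(-33) - 182 = (232*(1/113))*(-1/33) - 182 = (232/113)*(-1/33) - 182 = -232/3729 - 182 = -678910/3729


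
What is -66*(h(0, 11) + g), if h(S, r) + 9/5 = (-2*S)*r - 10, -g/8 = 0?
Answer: 3894/5 ≈ 778.80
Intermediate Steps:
g = 0 (g = -8*0 = 0)
h(S, r) = -59/5 - 2*S*r (h(S, r) = -9/5 + ((-2*S)*r - 10) = -9/5 + (-2*S*r - 10) = -9/5 + (-10 - 2*S*r) = -59/5 - 2*S*r)
-66*(h(0, 11) + g) = -66*((-59/5 - 2*0*11) + 0) = -66*((-59/5 + 0) + 0) = -66*(-59/5 + 0) = -66*(-59/5) = 3894/5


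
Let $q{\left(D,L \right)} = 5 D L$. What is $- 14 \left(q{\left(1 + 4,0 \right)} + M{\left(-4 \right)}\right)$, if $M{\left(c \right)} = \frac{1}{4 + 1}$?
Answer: $- \frac{14}{5} \approx -2.8$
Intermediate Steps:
$q{\left(D,L \right)} = 5 D L$
$M{\left(c \right)} = \frac{1}{5}$
$- 14 \left(q{\left(1 + 4,0 \right)} + M{\left(-4 \right)}\right) = - 14 \left(5 \left(1 + 4\right) 0 + \frac{1}{5}\right) = - 14 \left(5 \cdot 5 \cdot 0 + \frac{1}{5}\right) = - 14 \left(0 + \frac{1}{5}\right) = \left(-14\right) \frac{1}{5} = - \frac{14}{5}$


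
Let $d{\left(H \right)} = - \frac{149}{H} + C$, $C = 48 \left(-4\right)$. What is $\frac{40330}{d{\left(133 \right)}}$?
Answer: $- \frac{1072778}{5137} \approx -208.83$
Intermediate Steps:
$C = -192$
$d{\left(H \right)} = -192 - \frac{149}{H}$ ($d{\left(H \right)} = - \frac{149}{H} - 192 = -192 - \frac{149}{H}$)
$\frac{40330}{d{\left(133 \right)}} = \frac{40330}{-192 - \frac{149}{133}} = \frac{40330}{- \frac{25685}{133}} = 40330 \left(- \frac{133}{25685}\right) = - \frac{1072778}{5137}$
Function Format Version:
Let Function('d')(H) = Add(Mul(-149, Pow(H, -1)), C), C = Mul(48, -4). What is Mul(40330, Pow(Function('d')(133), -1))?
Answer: Rational(-1072778, 5137) ≈ -208.83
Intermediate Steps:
C = -192
Function('d')(H) = Add(-192, Mul(-149, Pow(H, -1))) (Function('d')(H) = Add(Mul(-149, Pow(H, -1)), -192) = Add(-192, Mul(-149, Pow(H, -1))))
Mul(40330, Pow(Function('d')(133), -1)) = Mul(40330, Pow(Add(-192, Mul(-149, Pow(133, -1))), -1)) = Mul(40330, Pow(Add(-192, Mul(-149, Rational(1, 133))), -1)) = Mul(40330, Pow(Add(-192, Rational(-149, 133)), -1)) = Mul(40330, Pow(Rational(-25685, 133), -1)) = Mul(40330, Rational(-133, 25685)) = Rational(-1072778, 5137)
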